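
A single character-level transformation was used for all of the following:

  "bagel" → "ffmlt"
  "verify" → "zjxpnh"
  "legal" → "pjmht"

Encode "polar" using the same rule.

In bagel: b→f is +4, a→f is +5, g→m is +6, e→l is +7 — the shift increases by 1 each position. Each letter shifts forward by (position + 4), i.e. 4, 5, 6, … — the shift grows by one for each successive letter.
Applying it to polar: p+4=t, o+5=t, l+6=r, a+7=h, r+8=z.

ttrhz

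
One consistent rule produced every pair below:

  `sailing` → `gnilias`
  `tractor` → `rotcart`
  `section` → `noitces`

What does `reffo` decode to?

offer

The word is simply reversed.
Reversing it on reffo: then reverse → offer.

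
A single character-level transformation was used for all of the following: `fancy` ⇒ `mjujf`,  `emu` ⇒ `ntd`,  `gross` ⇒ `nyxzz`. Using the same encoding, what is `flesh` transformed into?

msnzo

Vowels shift forward by 9 and consonants shift forward by 7.
Applying it to flesh: f(cons)+7=m, l(cons)+7=s, e(vowel)+9=n, s(cons)+7=z, h(cons)+7=o.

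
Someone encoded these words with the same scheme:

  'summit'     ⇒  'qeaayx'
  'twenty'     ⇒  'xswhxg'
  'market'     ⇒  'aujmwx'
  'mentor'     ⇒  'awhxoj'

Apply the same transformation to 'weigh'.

s(18)→q(16) and u(20)→e(4) fit y≡7x+20 (mod 26); the inverse of 7 mod 26 is 15. Treating letters as 0–25, the rule is x ↦ 7x + 20 (mod 26).
On weigh: w(22)→7·22+20≡18=s; e(4)→7·4+20≡22=w; i(8)→7·8+20≡24=y; g(6)→7·6+20≡10=k; h(7)→7·7+20≡17=r (all mod 26).

swykr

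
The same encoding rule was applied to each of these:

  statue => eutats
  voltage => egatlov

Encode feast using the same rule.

tsaef

The output letters match the input read backwards: statue reversed is eutats. The word is simply reversed.
On feast: reverse → tsaef.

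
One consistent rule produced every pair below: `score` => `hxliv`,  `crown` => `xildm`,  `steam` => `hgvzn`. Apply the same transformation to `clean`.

xovzm

Treating letters as 0–25, the rule is x ↦ 25x + 25 (mod 26).
Applying it to clean: c(2)→25·2+25≡23=x; l(11)→25·11+25≡14=o; e(4)→25·4+25≡21=v; a(0)→25·0+25≡25=z; n(13)→25·13+25≡12=m (all mod 26).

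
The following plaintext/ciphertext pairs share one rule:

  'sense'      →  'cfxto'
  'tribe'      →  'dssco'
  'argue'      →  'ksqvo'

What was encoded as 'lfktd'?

beast

Shifts by position in sense: pos 0: s→c (+10), pos 1: e→f (+1), pos 2: n→x (+10), pos 3: s→t (+1) — repeating every 2. A repeating key of period 2 is used — shifts +10, +1 over and over.
Undoing it on lfktd: l−10=b, f−1=e, k−10=a, t−1=s, d−10=t.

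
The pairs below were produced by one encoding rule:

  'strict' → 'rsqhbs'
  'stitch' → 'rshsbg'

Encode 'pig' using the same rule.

ohf

Compare letters: s→r is +25, t→s is +25, r→q is +25 — a constant shift. Every letter moves 25 places later in the alphabet, wrapping around z→a.
On pig: p+25=o, i+25=h, g+25=f.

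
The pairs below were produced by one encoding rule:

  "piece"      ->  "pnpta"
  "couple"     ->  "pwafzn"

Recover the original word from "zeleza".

potato

The output letters match the input read backwards, each shifted +11: piece reversed is eceip. Read the word backwards and shift each letter +11.
Undoing it on zeleza: shift back: z−11=o, e−11=t, l−11=a, e−11=t, z−11=o, a−11=p → otatop; then reverse → potato.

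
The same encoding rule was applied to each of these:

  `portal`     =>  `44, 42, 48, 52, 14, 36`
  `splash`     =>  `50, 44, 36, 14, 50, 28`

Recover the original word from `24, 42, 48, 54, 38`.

p(#16)→44 and o(#15)→42: differences scale by 2, so n = 2·pos + 12. Each letter becomes 2×(its alphabet position, a=1..z=26) + 12.
Undoing it on 24, 42, 48, 54, 38: 24→(24−12)÷2=6=f, 42→(42−12)÷2=15=o, 48→(48−12)÷2=18=r, 54→(54−12)÷2=21=u, 38→(38−12)÷2=13=m.

forum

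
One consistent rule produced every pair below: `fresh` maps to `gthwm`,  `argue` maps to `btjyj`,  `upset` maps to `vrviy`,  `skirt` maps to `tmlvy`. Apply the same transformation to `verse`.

wguwj

Each letter shifts forward by (position + 1), i.e. 1, 2, 3, … — the shift grows by one for each successive letter.
For verse: v+1=w, e+2=g, r+3=u, s+4=w, e+5=j.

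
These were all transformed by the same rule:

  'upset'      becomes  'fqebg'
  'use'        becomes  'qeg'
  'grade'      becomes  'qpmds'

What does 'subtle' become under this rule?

qxfnge

Read the word backwards and shift each letter +12.
On subtle: reverse → eltbus; then shift: e+12=q, l+12=x, t+12=f, b+12=n, u+12=g, s+12=e.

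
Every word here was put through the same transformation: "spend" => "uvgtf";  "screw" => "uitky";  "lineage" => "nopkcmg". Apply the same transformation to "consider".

eupykjgx

It's a Vigenère-style cipher with numeric key [2,6]: position i shifts by key[i mod 2].
For consider: c+2=e, o+6=u, n+2=p, s+6=y, i+2=k, d+6=j, e+2=g, r+6=x.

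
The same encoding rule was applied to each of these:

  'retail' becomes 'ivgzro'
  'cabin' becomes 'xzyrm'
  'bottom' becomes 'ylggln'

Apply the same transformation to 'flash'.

Each pair mirrors across the alphabet (r↔i, e↔v, t↔g): positions sum to 25. Letters are reflected about the middle of the alphabet (position → 25−position): Atbash.
Applying it to flash: f↔u, l↔o, a↔z, s↔h, h↔s.

uozhs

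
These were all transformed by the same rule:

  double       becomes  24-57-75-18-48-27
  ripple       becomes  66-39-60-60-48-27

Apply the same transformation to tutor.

d(#4)→24 and o(#15)→57: differences scale by 3, so n = 3·pos + 12. With a=1..z=26, the number is 3·pos + 12.
On tutor: t=20→72, u=21→75, t=20→72, o=15→57, r=18→66.

72-75-72-57-66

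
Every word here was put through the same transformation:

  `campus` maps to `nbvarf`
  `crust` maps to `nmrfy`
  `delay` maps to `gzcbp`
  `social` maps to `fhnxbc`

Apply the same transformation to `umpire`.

Treating letters as 0–25, the rule is x ↦ 19x + 1 (mod 26).
On umpire: u(20)→19·20+1≡17=r; m(12)→19·12+1≡21=v; p(15)→19·15+1≡0=a; i(8)→19·8+1≡23=x; r(17)→19·17+1≡12=m; e(4)→19·4+1≡25=z (all mod 26).

rvaxmz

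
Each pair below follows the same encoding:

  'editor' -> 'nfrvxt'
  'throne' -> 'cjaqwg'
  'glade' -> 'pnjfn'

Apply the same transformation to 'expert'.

nzygav

It's a Vigenère-style cipher with numeric key [9,2]: position i shifts by key[i mod 2].
For expert: e+9=n, x+2=z, p+9=y, e+2=g, r+9=a, t+2=v.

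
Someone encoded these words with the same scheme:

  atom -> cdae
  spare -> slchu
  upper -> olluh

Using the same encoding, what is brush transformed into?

nhosb

a(0)→c(2) and t(19)→d(3) fit y≡11x+2 (mod 26); the inverse of 11 mod 26 is 19. This is an affine cipher: with a=0,…,z=25, each position x becomes (11x+2) mod 26.
Applying it to brush: b(1)→11·1+2≡13=n; r(17)→11·17+2≡7=h; u(20)→11·20+2≡14=o; s(18)→11·18+2≡18=s; h(7)→11·7+2≡1=b (all mod 26).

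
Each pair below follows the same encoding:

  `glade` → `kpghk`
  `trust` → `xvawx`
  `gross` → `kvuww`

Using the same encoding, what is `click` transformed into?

Two shifts are in play — +6 for a/e/i/o/u, +4 for every other letter.
For click: c(cons)+4=g, l(cons)+4=p, i(vowel)+6=o, c(cons)+4=g, k(cons)+4=o.

gpogo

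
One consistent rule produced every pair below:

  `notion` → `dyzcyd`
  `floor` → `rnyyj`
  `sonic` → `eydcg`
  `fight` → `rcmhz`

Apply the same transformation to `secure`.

ewgujw

Each letter's alphabet position (a=0..z=25) is mapped through 21·x+16 mod 26 — an affine cipher.
For secure: s(18)→21·18+16≡4=e; e(4)→21·4+16≡22=w; c(2)→21·2+16≡6=g; u(20)→21·20+16≡20=u; r(17)→21·17+16≡9=j; e(4)→21·4+16≡22=w (all mod 26).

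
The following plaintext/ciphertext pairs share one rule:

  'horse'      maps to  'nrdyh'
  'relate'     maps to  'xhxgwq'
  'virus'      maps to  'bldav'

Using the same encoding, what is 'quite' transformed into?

Shifts by position in horse: pos 0: h→n (+6), pos 1: o→r (+3), pos 2: r→d (+12), pos 3: s→y (+6), pos 4: e→h (+3) — repeating every 3. The shifts repeat in a cycle of length 3: positions 0,1,… shift by +6, +3, +12, then the pattern repeats.
For quite: q+6=w, u+3=x, i+12=u, t+6=z, e+3=h.

wxuzh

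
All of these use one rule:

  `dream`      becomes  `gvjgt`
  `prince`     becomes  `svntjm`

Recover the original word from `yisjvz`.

In dream: d→g is +3, r→v is +4, e→j is +5, a→g is +6 — the shift increases by 1 each position. Each letter shifts forward by (position + 3), i.e. 3, 4, 5, … — the shift grows by one for each successive letter.
Undoing it on yisjvz: y−3=v, i−4=e, s−5=n, j−6=d, v−7=o, z−8=r.

vendor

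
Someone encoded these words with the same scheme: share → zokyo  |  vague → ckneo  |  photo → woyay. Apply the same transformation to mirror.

The shift depends on letter class: consonant s→z is +7, but vowel a→k is +10. Two shifts are in play — +10 for a/e/i/o/u, +7 for every other letter.
Applying it to mirror: m(cons)+7=t, i(vowel)+10=s, r(cons)+7=y, r(cons)+7=y, o(vowel)+10=y, r(cons)+7=y.

tsyyyy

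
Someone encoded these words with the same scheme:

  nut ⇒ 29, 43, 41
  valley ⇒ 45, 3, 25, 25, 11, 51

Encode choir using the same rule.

n(#14)→29 and u(#21)→43: differences scale by 2, so n = 2·pos + 1. With a=1..z=26, the number is 2·pos + 1.
For choir: c=3→7, h=8→17, o=15→31, i=9→19, r=18→37.

7, 17, 31, 19, 37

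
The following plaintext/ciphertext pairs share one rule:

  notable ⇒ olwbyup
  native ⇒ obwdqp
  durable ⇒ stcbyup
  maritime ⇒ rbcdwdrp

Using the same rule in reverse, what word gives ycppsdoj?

Each letter's alphabet position (a=0..z=25) is mapped through 23·x+1 mod 26 — an affine cipher.
Reversing it on ycppsdoj: y(24)→17·(24−1)≡1=b; c(2)→17·(2−1)≡17=r; p(15)→17·(15−1)≡4=e; p(15)→17·(15−1)≡4=e; s(18)→17·(18−1)≡3=d; d(3)→17·(3−1)≡8=i; o(14)→17·(14−1)≡13=n; j(9)→17·(9−1)≡6=g (all mod 26).

breeding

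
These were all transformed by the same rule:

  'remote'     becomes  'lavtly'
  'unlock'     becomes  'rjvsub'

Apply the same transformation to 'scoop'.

Two steps: reverse the string, then apply a Caesar shift of +7.
On scoop: reverse → poocs; then shift: p+7=w, o+7=v, o+7=v, c+7=j, s+7=z.

wvvjz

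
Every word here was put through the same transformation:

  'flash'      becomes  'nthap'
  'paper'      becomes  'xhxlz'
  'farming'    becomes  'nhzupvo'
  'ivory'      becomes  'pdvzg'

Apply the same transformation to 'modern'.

uvllzv

The shift depends on letter class: consonant f→n is +8, but vowel a→h is +7. The rule splits by letter class: vowels +7, consonants +8.
On modern: m(cons)+8=u, o(vowel)+7=v, d(cons)+8=l, e(vowel)+7=l, r(cons)+8=z, n(cons)+8=v.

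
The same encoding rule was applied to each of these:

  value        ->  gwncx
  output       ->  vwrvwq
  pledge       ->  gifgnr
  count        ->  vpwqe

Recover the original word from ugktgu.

series

The output letters match the input read backwards, each shifted +2: value reversed is eulav. The word is reversed, then every letter is shifted forward by 2.
Reversing it on ugktgu: shift back: u−2=s, g−2=e, k−2=i, t−2=r, g−2=e, u−2=s → seires; then reverse → series.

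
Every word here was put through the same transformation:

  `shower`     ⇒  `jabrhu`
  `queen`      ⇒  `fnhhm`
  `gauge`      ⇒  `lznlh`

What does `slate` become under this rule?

jizyh

This is an affine cipher: with a=0,…,z=25, each position x becomes (15x+25) mod 26.
On slate: s(18)→15·18+25≡9=j; l(11)→15·11+25≡8=i; a(0)→15·0+25≡25=z; t(19)→15·19+25≡24=y; e(4)→15·4+25≡7=h (all mod 26).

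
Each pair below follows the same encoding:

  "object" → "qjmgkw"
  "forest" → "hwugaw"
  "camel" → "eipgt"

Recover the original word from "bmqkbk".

The shifts repeat in a cycle of length 3: positions 0,1,… shift by +2, +8, +3, then the pattern repeats.
Undoing it on bmqkbk: b−2=z, m−8=e, q−3=n, k−2=i, b−8=t, k−3=h.

zenith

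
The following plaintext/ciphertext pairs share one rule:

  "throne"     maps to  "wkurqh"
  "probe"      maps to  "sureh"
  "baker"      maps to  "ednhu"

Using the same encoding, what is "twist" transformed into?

wzlvw

Each letter is shifted forward by 3 in the alphabet (a Caesar shift of +3).
For twist: t+3=w, w+3=z, i+3=l, s+3=v, t+3=w.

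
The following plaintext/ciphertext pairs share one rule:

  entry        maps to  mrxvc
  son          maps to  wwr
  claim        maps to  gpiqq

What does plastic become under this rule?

tpiwxqg

The shift depends on letter class: consonant n→r is +4, but vowel e→m is +8. Vowels shift forward by 8 and consonants shift forward by 4.
On plastic: p(cons)+4=t, l(cons)+4=p, a(vowel)+8=i, s(cons)+4=w, t(cons)+4=x, i(vowel)+8=q, c(cons)+4=g.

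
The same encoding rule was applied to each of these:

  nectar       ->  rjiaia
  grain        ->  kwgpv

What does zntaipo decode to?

In nectar: n→r is +4, e→j is +5, c→i is +6, t→a is +7 — the shift increases by 1 each position. Letter i (0-indexed) is shifted by i+4, so successive shifts are 4, 5, 6, ….
Undoing it on zntaipo: z−4=v, n−5=i, t−6=n, a−7=t, i−8=a, p−9=g, o−10=e.

vintage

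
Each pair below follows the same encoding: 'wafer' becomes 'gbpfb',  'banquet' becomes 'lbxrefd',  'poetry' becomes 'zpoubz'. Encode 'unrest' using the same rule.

The shifts repeat in a cycle of length 2: positions 0,1,… shift by +10, +1, then the pattern repeats.
For unrest: u+10=e, n+1=o, r+10=b, e+1=f, s+10=c, t+1=u.

eobfcu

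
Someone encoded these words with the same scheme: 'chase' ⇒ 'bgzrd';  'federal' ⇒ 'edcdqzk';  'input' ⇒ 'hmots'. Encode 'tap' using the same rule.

Each letter is shifted forward by 25 in the alphabet (a Caesar shift of +25).
On tap: t+25=s, a+25=z, p+25=o.

szo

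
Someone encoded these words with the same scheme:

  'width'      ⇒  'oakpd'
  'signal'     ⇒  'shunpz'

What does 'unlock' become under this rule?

rjvsub

The word is reversed, then every letter is shifted forward by 7.
Applying it to unlock: reverse → kcolnu; then shift: k+7=r, c+7=j, o+7=v, l+7=s, n+7=u, u+7=b.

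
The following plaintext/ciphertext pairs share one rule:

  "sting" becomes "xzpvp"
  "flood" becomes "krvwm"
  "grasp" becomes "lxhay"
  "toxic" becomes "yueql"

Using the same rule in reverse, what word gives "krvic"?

In sting: s→x is +5, t→z is +6, i→p is +7, n→v is +8 — the shift increases by 1 each position. The shift increases by 1 at each position, starting from +5: 5, 6, 7, ….
Reversing it on krvic: k−5=f, r−6=l, v−7=o, i−8=a, c−9=t.

float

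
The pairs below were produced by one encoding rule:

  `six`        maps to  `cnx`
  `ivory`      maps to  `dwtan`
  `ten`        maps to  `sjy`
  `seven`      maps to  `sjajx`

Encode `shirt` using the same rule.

Read the word backwards and shift each letter +5.
On shirt: reverse → trihs; then shift: t+5=y, r+5=w, i+5=n, h+5=m, s+5=x.

ywnmx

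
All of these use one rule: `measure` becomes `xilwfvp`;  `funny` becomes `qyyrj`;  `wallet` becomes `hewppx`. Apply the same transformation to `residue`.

cidmoyp

Shifts by position in measure: pos 0: m→x (+11), pos 1: e→i (+4), pos 2: a→l (+11), pos 3: s→w (+4) — repeating every 2. It's a Vigenère-style cipher with numeric key [11,4]: position i shifts by key[i mod 2].
On residue: r+11=c, e+4=i, s+11=d, i+4=m, d+11=o, u+4=y, e+11=p.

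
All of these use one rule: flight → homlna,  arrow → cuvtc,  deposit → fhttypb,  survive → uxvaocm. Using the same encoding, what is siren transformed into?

In flight: f→h is +2, l→o is +3, i→m is +4, g→l is +5 — the shift increases by 1 each position. The shift increases by 1 at each position, starting from +2: 2, 3, 4, ….
On siren: s+2=u, i+3=l, r+4=v, e+5=j, n+6=t.

ulvjt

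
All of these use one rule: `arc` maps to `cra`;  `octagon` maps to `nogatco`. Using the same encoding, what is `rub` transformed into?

bur

The output letters match the input read backwards: arc reversed is cra. It's just the letters in reverse order.
For rub: reverse → bur.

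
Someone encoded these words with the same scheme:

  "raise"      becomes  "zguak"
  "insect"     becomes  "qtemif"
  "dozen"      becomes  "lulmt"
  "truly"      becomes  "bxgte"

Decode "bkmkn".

Shifts by position in raise: pos 0: r→z (+8), pos 1: a→g (+6), pos 2: i→u (+12), pos 3: s→a (+8), pos 4: e→k (+6) — repeating every 3. It's a Vigenère-style cipher with numeric key [8,6,12]: position i shifts by key[i mod 3].
Undoing it on bkmkn: b−8=t, k−6=e, m−12=a, k−8=c, n−6=h.

teach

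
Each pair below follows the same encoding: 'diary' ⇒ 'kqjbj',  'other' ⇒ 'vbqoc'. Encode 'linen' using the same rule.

sqwoy

In diary: d→k is +7, i→q is +8, a→j is +9, r→b is +10 — the shift increases by 1 each position. Letter i (0-indexed) is shifted by i+7, so successive shifts are 7, 8, 9, ….
For linen: l+7=s, i+8=q, n+9=w, e+10=o, n+11=y.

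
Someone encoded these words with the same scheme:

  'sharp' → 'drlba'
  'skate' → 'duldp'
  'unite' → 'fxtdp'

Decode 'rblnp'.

Shifts by position in sharp: pos 0: s→d (+11), pos 1: h→r (+10), pos 2: a→l (+11), pos 3: r→b (+10) — repeating every 2. The shifts repeat in a cycle of length 2: positions 0,1,… shift by +11, +10, then the pattern repeats.
Decoding rblnp: r−11=g, b−10=r, l−11=a, n−10=d, p−11=e.

grade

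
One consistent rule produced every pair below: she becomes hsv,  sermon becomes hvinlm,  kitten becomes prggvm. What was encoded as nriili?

mirror

Each pair mirrors across the alphabet (s↔h, h↔s, e↔v): positions sum to 25. Letters are reflected about the middle of the alphabet (position → 25−position): Atbash.
Decoding nriili: n↔m, r↔i, i↔r, i↔r, l↔o, i↔r.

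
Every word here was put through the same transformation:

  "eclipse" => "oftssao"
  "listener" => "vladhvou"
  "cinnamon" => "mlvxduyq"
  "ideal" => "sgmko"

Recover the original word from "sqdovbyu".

Shifts by position in eclipse: pos 0: e→o (+10), pos 1: c→f (+3), pos 2: l→t (+8), pos 3: i→s (+10), pos 4: p→s (+3), pos 5: s→a (+8) — repeating every 3. A repeating key of period 3 is used — shifts +10, +3, +8 over and over.
Decoding sqdovbyu: s−10=i, q−3=n, d−8=v, o−10=e, v−3=s, b−8=t, y−10=o, u−3=r.

investor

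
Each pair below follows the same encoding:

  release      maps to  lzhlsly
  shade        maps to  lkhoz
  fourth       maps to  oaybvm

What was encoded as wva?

The output letters match the input read backwards, each shifted +7: release reversed is esaeler. The word is reversed, then every letter is shifted forward by 7.
Undoing it on wva: shift back: w−7=p, v−7=o, a−7=t → pot; then reverse → top.

top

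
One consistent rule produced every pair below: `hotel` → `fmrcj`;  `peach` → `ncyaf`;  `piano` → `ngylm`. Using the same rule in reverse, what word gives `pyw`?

ray

This is a Caesar cipher with shift 24.
Reversing it on pyw: p−24=r, y−24=a, w−24=y.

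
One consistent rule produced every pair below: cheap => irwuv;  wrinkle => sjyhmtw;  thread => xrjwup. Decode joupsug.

roadway

c(2)→i(8) and h(7)→r(17) fit y≡7x+20 (mod 26); the inverse of 7 mod 26 is 15. This is an affine cipher: with a=0,…,z=25, each position x becomes (7x+20) mod 26.
Undoing it on joupsug: j(9)→15·(9−20)≡17=r; o(14)→15·(14−20)≡14=o; u(20)→15·(20−20)≡0=a; p(15)→15·(15−20)≡3=d; s(18)→15·(18−20)≡22=w; u(20)→15·(20−20)≡0=a; g(6)→15·(6−20)≡24=y (all mod 26).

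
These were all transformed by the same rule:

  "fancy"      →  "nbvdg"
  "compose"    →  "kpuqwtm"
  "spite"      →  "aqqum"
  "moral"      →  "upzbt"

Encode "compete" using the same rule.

Shifts by position in fancy: pos 0: f→n (+8), pos 1: a→b (+1), pos 2: n→v (+8), pos 3: c→d (+1) — repeating every 2. It's a Vigenère-style cipher with numeric key [8,1]: position i shifts by key[i mod 2].
On compete: c+8=k, o+1=p, m+8=u, p+1=q, e+8=m, t+1=u, e+8=m.

kpuqmum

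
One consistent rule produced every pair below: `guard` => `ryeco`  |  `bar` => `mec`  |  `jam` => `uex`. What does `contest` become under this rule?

The shift depends on letter class: consonant g→r is +11, but vowel u→y is +4. Two shifts are in play — +4 for a/e/i/o/u, +11 for every other letter.
Applying it to contest: c(cons)+11=n, o(vowel)+4=s, n(cons)+11=y, t(cons)+11=e, e(vowel)+4=i, s(cons)+11=d, t(cons)+11=e.

nsyeide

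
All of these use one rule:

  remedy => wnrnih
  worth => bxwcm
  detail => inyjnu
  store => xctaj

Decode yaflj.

It's a Vigenère-style cipher with numeric key [5,9]: position i shifts by key[i mod 2].
Decoding yaflj: y−5=t, a−9=r, f−5=a, l−9=c, j−5=e.

trace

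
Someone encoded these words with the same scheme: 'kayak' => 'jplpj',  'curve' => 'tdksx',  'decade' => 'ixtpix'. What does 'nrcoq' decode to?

Treating letters as 0–25, the rule is x ↦ 15x + 15 (mod 26).
Reversing it on nrcoq: n(13)→7·(13−15)≡12=m; r(17)→7·(17−15)≡14=o; c(2)→7·(2−15)≡13=n; o(14)→7·(14−15)≡19=t; q(16)→7·(16−15)≡7=h (all mod 26).

month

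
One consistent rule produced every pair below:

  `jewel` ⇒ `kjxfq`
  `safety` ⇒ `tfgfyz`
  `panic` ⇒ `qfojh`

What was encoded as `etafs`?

Shifts by position in jewel: pos 0: j→k (+1), pos 1: e→j (+5), pos 2: w→x (+1), pos 3: e→f (+1), pos 4: l→q (+5) — repeating every 3. The shifts repeat in a cycle of length 3: positions 0,1,… shift by +1, +5, +1, then the pattern repeats.
Reversing it on etafs: e−1=d, t−5=o, a−1=z, f−1=e, s−5=n.

dozen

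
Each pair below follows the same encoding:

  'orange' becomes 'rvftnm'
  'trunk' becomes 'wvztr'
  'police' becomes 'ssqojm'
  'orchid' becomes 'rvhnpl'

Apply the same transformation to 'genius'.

Letter i (0-indexed) is shifted by i+3, so successive shifts are 3, 4, 5, ….
On genius: g+3=j, e+4=i, n+5=s, i+6=o, u+7=b, s+8=a.

jisoba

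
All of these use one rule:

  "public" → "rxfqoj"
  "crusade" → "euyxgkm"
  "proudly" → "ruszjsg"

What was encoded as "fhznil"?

device

Letter i (0-indexed) is shifted by i+2, so successive shifts are 2, 3, 4, ….
Undoing it on fhznil: f−2=d, h−3=e, z−4=v, n−5=i, i−6=c, l−7=e.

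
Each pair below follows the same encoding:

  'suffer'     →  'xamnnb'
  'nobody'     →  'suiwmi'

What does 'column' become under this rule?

huscvx

In suffer: s→x is +5, u→a is +6, f→m is +7, f→n is +8 — the shift increases by 1 each position. Letter i (0-indexed) is shifted by i+5, so successive shifts are 5, 6, 7, ….
For column: c+5=h, o+6=u, l+7=s, u+8=c, m+9=v, n+10=x.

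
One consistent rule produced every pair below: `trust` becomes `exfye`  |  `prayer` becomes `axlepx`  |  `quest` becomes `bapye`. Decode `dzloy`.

stain

Shifts by position in trust: pos 0: t→e (+11), pos 1: r→x (+6), pos 2: u→f (+11), pos 3: s→y (+6) — repeating every 2. A repeating key of period 2 is used — shifts +11, +6 over and over.
Undoing it on dzloy: d−11=s, z−6=t, l−11=a, o−6=i, y−11=n.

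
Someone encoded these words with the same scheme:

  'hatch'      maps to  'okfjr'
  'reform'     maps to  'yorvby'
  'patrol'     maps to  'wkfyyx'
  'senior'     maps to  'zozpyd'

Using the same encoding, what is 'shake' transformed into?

Shifts by position in hatch: pos 0: h→o (+7), pos 1: a→k (+10), pos 2: t→f (+12), pos 3: c→j (+7), pos 4: h→r (+10) — repeating every 3. The shifts repeat in a cycle of length 3: positions 0,1,… shift by +7, +10, +12, then the pattern repeats.
For shake: s+7=z, h+10=r, a+12=m, k+7=r, e+10=o.

zrmro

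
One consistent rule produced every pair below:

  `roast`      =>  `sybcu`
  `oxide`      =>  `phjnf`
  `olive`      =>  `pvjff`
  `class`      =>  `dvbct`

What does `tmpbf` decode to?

Shifts by position in roast: pos 0: r→s (+1), pos 1: o→y (+10), pos 2: a→b (+1), pos 3: s→c (+10) — repeating every 2. The shifts repeat in a cycle of length 2: positions 0,1,… shift by +1, +10, then the pattern repeats.
Decoding tmpbf: t−1=s, m−10=c, p−1=o, b−10=r, f−1=e.

score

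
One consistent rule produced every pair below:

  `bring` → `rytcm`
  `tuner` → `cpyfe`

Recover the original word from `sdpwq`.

flesh

Read the word backwards and shift each letter +11.
Undoing it on sdpwq: shift back: s−11=h, d−11=s, p−11=e, w−11=l, q−11=f → hself; then reverse → flesh.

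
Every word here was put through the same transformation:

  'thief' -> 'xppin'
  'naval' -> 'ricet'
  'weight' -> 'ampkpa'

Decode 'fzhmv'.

brain

Shifts by position in thief: pos 0: t→x (+4), pos 1: h→p (+8), pos 2: i→p (+7), pos 3: e→i (+4), pos 4: f→n (+8) — repeating every 3. It's a Vigenère-style cipher with numeric key [4,8,7]: position i shifts by key[i mod 3].
Reversing it on fzhmv: f−4=b, z−8=r, h−7=a, m−4=i, v−8=n.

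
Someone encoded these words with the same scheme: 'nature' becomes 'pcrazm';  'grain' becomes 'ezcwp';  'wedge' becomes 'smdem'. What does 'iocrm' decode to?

skate

n(13)→p(15) and a(0)→c(2) fit y≡9x+2 (mod 26); the inverse of 9 mod 26 is 3. Treating letters as 0–25, the rule is x ↦ 9x + 2 (mod 26).
Undoing it on iocrm: i(8)→3·(8−2)≡18=s; o(14)→3·(14−2)≡10=k; c(2)→3·(2−2)≡0=a; r(17)→3·(17−2)≡19=t; m(12)→3·(12−2)≡4=e (all mod 26).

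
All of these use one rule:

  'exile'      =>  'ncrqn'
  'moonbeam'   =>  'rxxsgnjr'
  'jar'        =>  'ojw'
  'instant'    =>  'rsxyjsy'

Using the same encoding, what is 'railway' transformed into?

wjrqbjd

The rule splits by letter class: vowels +9, consonants +5.
Applying it to railway: r(cons)+5=w, a(vowel)+9=j, i(vowel)+9=r, l(cons)+5=q, w(cons)+5=b, a(vowel)+9=j, y(cons)+5=d.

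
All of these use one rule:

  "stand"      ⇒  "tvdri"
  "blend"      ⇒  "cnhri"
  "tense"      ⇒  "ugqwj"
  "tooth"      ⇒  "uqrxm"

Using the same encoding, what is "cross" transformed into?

dtrwx

Each letter shifts forward by (position + 1), i.e. 1, 2, 3, … — the shift grows by one for each successive letter.
On cross: c+1=d, r+2=t, o+3=r, s+4=w, s+5=x.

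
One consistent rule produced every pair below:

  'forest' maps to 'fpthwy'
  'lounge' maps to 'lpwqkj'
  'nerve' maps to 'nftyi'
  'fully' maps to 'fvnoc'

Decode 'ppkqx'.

point

In forest: f→f is +0, o→p is +1, r→t is +2, e→h is +3 — the shift increases by 1 each position. Letter i (0-indexed) is shifted by i+0, so successive shifts are 0, 1, 2, ….
Undoing it on ppkqx: p−0=p, p−1=o, k−2=i, q−3=n, x−4=t.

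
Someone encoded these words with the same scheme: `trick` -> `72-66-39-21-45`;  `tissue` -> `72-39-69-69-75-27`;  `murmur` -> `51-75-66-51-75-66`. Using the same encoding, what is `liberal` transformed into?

48-39-18-27-66-15-48

Each letter becomes 3×(its alphabet position, a=1..z=26) + 12.
For liberal: l=12→48, i=9→39, b=2→18, e=5→27, r=18→66, a=1→15, l=12→48.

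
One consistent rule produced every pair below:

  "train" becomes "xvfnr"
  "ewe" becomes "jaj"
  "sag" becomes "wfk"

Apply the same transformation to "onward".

The shift depends on letter class: consonant t→x is +4, but vowel a→f is +5. Vowels shift forward by 5 and consonants shift forward by 4.
On onward: o(vowel)+5=t, n(cons)+4=r, w(cons)+4=a, a(vowel)+5=f, r(cons)+4=v, d(cons)+4=h.

trafvh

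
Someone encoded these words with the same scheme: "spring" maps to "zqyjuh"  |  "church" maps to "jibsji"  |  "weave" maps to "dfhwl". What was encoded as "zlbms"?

skull

Shifts by position in spring: pos 0: s→z (+7), pos 1: p→q (+1), pos 2: r→y (+7), pos 3: i→j (+1) — repeating every 2. It's a Vigenère-style cipher with numeric key [7,1]: position i shifts by key[i mod 2].
Undoing it on zlbms: z−7=s, l−1=k, b−7=u, m−1=l, s−7=l.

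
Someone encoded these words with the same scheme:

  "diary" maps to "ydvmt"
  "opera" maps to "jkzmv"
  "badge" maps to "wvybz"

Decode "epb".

jug

Compare letters: d→y is +21, i→d is +21, a→v is +21 — a constant shift. This is a Caesar cipher with shift 21.
Decoding epb: e−21=j, p−21=u, b−21=g.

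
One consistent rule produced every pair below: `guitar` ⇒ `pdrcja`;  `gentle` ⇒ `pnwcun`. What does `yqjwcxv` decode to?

This is a Caesar cipher with shift 9.
Decoding yqjwcxv: y−9=p, q−9=h, j−9=a, w−9=n, c−9=t, x−9=o, v−9=m.

phantom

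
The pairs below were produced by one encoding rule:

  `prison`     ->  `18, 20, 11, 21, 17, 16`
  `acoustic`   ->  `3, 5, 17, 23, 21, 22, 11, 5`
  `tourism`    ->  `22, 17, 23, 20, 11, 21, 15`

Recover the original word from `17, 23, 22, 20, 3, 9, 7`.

Each letter is replaced by its alphabet position (a=1..z=26) + 2.
Reversing it on 17, 23, 22, 20, 3, 9, 7: 17→(17−2)÷1=15=o, 23→(23−2)÷1=21=u, 22→(22−2)÷1=20=t, 20→(20−2)÷1=18=r, 3→(3−2)÷1=1=a, 9→(9−2)÷1=7=g, 7→(7−2)÷1=5=e.

outrage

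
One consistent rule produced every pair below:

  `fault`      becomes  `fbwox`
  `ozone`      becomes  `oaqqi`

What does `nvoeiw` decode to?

In fault: f→f is +0, a→b is +1, u→w is +2, l→o is +3 — the shift increases by 1 each position. Each letter shifts forward by its position index (0, 1, 2, …) — the shift grows by one for each successive letter.
Reversing it on nvoeiw: n−0=n, v−1=u, o−2=m, e−3=b, i−4=e, w−5=r.

number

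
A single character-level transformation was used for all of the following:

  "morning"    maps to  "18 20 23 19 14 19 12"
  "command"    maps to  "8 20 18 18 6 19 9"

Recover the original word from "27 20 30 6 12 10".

m is letter #13 and maps to 18: an offset of 5. Each letter is replaced by its alphabet position (a=1..z=26) + 5.
Reversing it on 27 20 30 6 12 10: 27→(27−5)÷1=22=v, 20→(20−5)÷1=15=o, 30→(30−5)÷1=25=y, 6→(6−5)÷1=1=a, 12→(12−5)÷1=7=g, 10→(10−5)÷1=5=e.

voyage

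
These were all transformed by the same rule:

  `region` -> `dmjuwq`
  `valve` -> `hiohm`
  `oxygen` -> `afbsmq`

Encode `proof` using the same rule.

It's a Vigenère-style cipher with numeric key [12,8,3]: position i shifts by key[i mod 3].
Applying it to proof: p+12=b, r+8=z, o+3=r, o+12=a, f+8=n.

bzran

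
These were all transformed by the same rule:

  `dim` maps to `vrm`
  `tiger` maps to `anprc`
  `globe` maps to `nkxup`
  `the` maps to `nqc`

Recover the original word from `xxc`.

too

The output letters match the input read backwards, each shifted +9: dim reversed is mid. Read the word backwards and shift each letter +9.
Undoing it on xxc: shift back: x−9=o, x−9=o, c−9=t → oot; then reverse → too.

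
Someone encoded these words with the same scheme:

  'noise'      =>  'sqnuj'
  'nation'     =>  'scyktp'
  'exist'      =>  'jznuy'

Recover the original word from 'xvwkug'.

stripe

Shifts by position in noise: pos 0: n→s (+5), pos 1: o→q (+2), pos 2: i→n (+5), pos 3: s→u (+2) — repeating every 2. The shifts repeat in a cycle of length 2: positions 0,1,… shift by +5, +2, then the pattern repeats.
Reversing it on xvwkug: x−5=s, v−2=t, w−5=r, k−2=i, u−5=p, g−2=e.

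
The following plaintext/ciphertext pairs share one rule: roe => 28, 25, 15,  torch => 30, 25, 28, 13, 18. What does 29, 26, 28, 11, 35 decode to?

r is letter #18 and maps to 28: an offset of 10. The number is (letter's place in the alphabet, a=1) + 10.
Reversing it on 29, 26, 28, 11, 35: 29→(29−10)÷1=19=s, 26→(26−10)÷1=16=p, 28→(28−10)÷1=18=r, 11→(11−10)÷1=1=a, 35→(35−10)÷1=25=y.

spray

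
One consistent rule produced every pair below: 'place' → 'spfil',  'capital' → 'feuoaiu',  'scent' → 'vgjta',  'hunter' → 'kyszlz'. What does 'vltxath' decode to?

In place: p→s is +3, l→p is +4, a→f is +5, c→i is +6 — the shift increases by 1 each position. Letter i (0-indexed) is shifted by i+3, so successive shifts are 3, 4, 5, ….
Reversing it on vltxath: v−3=s, l−4=h, t−5=o, x−6=r, a−7=t, t−8=l, h−9=y.

shortly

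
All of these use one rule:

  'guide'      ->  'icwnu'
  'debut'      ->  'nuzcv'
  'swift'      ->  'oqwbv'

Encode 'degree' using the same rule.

g(6)→i(8) and u(20)→c(2) fit y≡7x+18 (mod 26); the inverse of 7 mod 26 is 15. This is an affine cipher: with a=0,…,z=25, each position x becomes (7x+18) mod 26.
For degree: d(3)→7·3+18≡13=n; e(4)→7·4+18≡20=u; g(6)→7·6+18≡8=i; r(17)→7·17+18≡7=h; e(4)→7·4+18≡20=u; e(4)→7·4+18≡20=u (all mod 26).

nuihuu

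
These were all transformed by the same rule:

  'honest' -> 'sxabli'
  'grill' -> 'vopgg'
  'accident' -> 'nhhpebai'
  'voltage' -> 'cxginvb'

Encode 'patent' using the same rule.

unibai

h(7)→s(18) and o(14)→x(23) fit y≡23x+13 (mod 26); the inverse of 23 mod 26 is 17. This is an affine cipher: with a=0,…,z=25, each position x becomes (23x+13) mod 26.
On patent: p(15)→23·15+13≡20=u; a(0)→23·0+13≡13=n; t(19)→23·19+13≡8=i; e(4)→23·4+13≡1=b; n(13)→23·13+13≡0=a; t(19)→23·19+13≡8=i (all mod 26).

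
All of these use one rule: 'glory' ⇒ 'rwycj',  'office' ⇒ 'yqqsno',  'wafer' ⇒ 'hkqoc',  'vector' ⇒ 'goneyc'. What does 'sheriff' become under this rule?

Vowels shift forward by 10 and consonants shift forward by 11.
Applying it to sheriff: s(cons)+11=d, h(cons)+11=s, e(vowel)+10=o, r(cons)+11=c, i(vowel)+10=s, f(cons)+11=q, f(cons)+11=q.

dsocsqq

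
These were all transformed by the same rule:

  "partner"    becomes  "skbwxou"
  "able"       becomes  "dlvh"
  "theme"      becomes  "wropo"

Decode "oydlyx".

lotion

A repeating key of period 3 is used — shifts +3, +10, +10 over and over.
Undoing it on oydlyx: o−3=l, y−10=o, d−10=t, l−3=i, y−10=o, x−10=n.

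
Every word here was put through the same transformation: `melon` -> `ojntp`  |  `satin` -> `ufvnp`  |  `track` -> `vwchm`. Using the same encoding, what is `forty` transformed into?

The shifts repeat in a cycle of length 2: positions 0,1,… shift by +2, +5, then the pattern repeats.
Applying it to forty: f+2=h, o+5=t, r+2=t, t+5=y, y+2=a.

httya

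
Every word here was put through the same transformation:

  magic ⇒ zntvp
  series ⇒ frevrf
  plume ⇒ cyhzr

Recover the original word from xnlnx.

Compare letters: m→z is +13, a→n is +13, g→t is +13 — a constant shift. Every letter moves 13 places later in the alphabet, wrapping around z→a.
Reversing it on xnlnx: x−13=k, n−13=a, l−13=y, n−13=a, x−13=k.

kayak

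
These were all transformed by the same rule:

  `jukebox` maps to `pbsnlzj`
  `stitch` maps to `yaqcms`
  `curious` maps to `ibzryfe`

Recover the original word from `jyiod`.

draft

In jukebox: j→p is +6, u→b is +7, k→s is +8, e→n is +9 — the shift increases by 1 each position. Each letter shifts forward by (position + 6), i.e. 6, 7, 8, … — the shift grows by one for each successive letter.
Decoding jyiod: j−6=d, y−7=r, i−8=a, o−9=f, d−10=t.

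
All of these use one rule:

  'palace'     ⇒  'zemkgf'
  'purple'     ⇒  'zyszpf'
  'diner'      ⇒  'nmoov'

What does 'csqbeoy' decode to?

Shifts by position in palace: pos 0: p→z (+10), pos 1: a→e (+4), pos 2: l→m (+1), pos 3: a→k (+10), pos 4: c→g (+4), pos 5: e→f (+1) — repeating every 3. The shifts repeat in a cycle of length 3: positions 0,1,… shift by +10, +4, +1, then the pattern repeats.
Reversing it on csqbeoy: c−10=s, s−4=o, q−1=p, b−10=r, e−4=a, o−1=n, y−10=o.

soprano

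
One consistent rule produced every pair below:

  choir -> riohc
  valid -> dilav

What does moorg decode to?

groom

The output letters match the input read backwards: choir reversed is riohc. The word is simply reversed.
Undoing it on moorg: then reverse → groom.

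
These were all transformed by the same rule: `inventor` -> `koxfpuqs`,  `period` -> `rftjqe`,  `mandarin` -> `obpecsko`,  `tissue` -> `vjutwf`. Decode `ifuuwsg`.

gesture

Shifts by position in inventor: pos 0: i→k (+2), pos 1: n→o (+1), pos 2: v→x (+2), pos 3: e→f (+1) — repeating every 2. A repeating key of period 2 is used — shifts +2, +1 over and over.
Reversing it on ifuuwsg: i−2=g, f−1=e, u−2=s, u−1=t, w−2=u, s−1=r, g−2=e.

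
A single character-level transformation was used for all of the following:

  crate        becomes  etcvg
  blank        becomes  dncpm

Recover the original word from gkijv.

eight

Each letter is shifted forward by 2 in the alphabet (a Caesar shift of +2).
Reversing it on gkijv: g−2=e, k−2=i, i−2=g, j−2=h, v−2=t.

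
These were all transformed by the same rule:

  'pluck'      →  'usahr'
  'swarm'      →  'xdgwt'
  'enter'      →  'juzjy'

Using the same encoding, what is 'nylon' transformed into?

Shifts by position in pluck: pos 0: p→u (+5), pos 1: l→s (+7), pos 2: u→a (+6), pos 3: c→h (+5), pos 4: k→r (+7) — repeating every 3. It's a Vigenère-style cipher with numeric key [5,7,6]: position i shifts by key[i mod 3].
For nylon: n+5=s, y+7=f, l+6=r, o+5=t, n+7=u.

sfrtu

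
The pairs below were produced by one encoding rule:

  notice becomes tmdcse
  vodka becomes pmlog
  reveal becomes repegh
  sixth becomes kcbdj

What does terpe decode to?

n(13)→t(19) and o(14)→m(12) fit y≡19x+6 (mod 26); the inverse of 19 mod 26 is 11. Each letter's alphabet position (a=0..z=25) is mapped through 19·x+6 mod 26 — an affine cipher.
Reversing it on terpe: t(19)→11·(19−6)≡13=n; e(4)→11·(4−6)≡4=e; r(17)→11·(17−6)≡17=r; p(15)→11·(15−6)≡21=v; e(4)→11·(4−6)≡4=e (all mod 26).

nerve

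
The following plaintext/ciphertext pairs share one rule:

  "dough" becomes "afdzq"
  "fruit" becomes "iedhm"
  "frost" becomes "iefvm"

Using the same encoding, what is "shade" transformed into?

vqbar

d(3)→a(0) and o(14)→f(5) fit y≡17x+1 (mod 26); the inverse of 17 mod 26 is 23. Treating letters as 0–25, the rule is x ↦ 17x + 1 (mod 26).
Applying it to shade: s(18)→17·18+1≡21=v; h(7)→17·7+1≡16=q; a(0)→17·0+1≡1=b; d(3)→17·3+1≡0=a; e(4)→17·4+1≡17=r (all mod 26).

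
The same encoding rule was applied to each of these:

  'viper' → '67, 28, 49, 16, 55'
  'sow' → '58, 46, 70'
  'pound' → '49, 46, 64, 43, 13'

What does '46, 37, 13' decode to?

v(#22)→67 and i(#9)→28: differences scale by 3, so n = 3·pos + 1. Each letter becomes 3×(its alphabet position, a=1..z=26) + 1.
Reversing it on 46, 37, 13: 46→(46−1)÷3=15=o, 37→(37−1)÷3=12=l, 13→(13−1)÷3=4=d.

old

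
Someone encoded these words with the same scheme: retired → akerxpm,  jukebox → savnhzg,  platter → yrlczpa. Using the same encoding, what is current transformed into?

Shifts by position in retired: pos 0: r→a (+9), pos 1: e→k (+6), pos 2: t→e (+11), pos 3: i→r (+9), pos 4: r→x (+6), pos 5: e→p (+11) — repeating every 3. A repeating key of period 3 is used — shifts +9, +6, +11 over and over.
On current: c+9=l, u+6=a, r+11=c, r+9=a, e+6=k, n+11=y, t+9=c.

lacakyc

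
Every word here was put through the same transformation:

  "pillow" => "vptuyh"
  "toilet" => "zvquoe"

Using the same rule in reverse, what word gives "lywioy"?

In pillow: p→v is +6, i→p is +7, l→t is +8, l→u is +9 — the shift increases by 1 each position. Each letter shifts forward by (position + 6), i.e. 6, 7, 8, … — the shift grows by one for each successive letter.
Decoding lywioy: l−6=f, y−7=r, w−8=o, i−9=z, o−10=e, y−11=n.

frozen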